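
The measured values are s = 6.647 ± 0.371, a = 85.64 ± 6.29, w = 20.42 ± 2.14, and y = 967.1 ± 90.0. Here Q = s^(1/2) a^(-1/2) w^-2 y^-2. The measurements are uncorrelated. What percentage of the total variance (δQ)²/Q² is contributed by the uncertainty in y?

(δQ/Q)² = (½·δs/s)² + (−½·δa/a)² + (-2·δw/w)² + (-2·δy/y)²
  s term: (0.5×0.0558)² = 0.000779
  a term: (-0.5×0.0734)² = 0.00135
  w term: (-2×0.105)² = 0.0439
  y term: (-2×0.0931)² = 0.0346
Total = 0.0807. Share from y = 0.0346/0.0807 = 0.429.

42.9%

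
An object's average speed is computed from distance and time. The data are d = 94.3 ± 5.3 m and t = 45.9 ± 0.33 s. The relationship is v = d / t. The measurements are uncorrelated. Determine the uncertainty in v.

0.116 m/s

Relative error in a monomial: (δv/v)² = Σ (nᵢ · δxᵢ/xᵢ)².
  (1·δd/d)² = (1×0.0562)² = 0.00316;  (-1·δt/t)² = (-1×0.00719)² = 5.17e-05
δv/v = √(0.00321) = 0.0567
v = 2.05 m/s, so δv = 0.0567 × 2.05 = 0.116 m/s.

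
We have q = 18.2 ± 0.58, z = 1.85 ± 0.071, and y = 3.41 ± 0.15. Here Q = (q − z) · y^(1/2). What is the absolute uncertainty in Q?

1.27

Let u = q − z = 16.3. δu = √(δq² + δz²) = √(0.336 + 0.00504) = 0.584, so δu/u = 0.0357.
Q is then a monomial in u, y:
δQ/Q = √((δu/u)² + (½·δy/y)²) = √(0.00128 + 0.000484) = 0.0420
Q = 30.2, so δQ = 0.0420 × 30.2 = 1.27.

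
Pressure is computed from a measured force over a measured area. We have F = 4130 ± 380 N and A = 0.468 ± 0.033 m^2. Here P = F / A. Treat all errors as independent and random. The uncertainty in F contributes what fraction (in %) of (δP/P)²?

63.0%

(δP/P)² = (1·δF/F)² + (-1·δA/A)²
  F term: (1×0.0920)² = 0.00847
  A term: (-1×0.0705)² = 0.00497
Total = 0.0134. Share from F = 0.00847/0.0134 = 0.630.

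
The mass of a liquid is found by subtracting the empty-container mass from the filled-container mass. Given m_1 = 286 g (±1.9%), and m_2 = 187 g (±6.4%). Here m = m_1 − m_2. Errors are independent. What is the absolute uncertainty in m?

13.1 g

m is a linear combination, so absolute uncertainties add in quadrature:
  (δm_1)² = 29.5;  (δm_2)² = 143
δm = √(173) = 13.1 g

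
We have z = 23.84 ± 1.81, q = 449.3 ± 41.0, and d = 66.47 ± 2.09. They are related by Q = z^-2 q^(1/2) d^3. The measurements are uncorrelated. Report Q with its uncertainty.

10950 ± 2020

Products/powers → add relative errors in quadrature, weighted by exponent:
  (-2·δz/z)² = (-2×0.0759)² = 0.0231;  (½·δq/q)² = (0.5×0.0913)² = 0.00208;  (3·δd/d)² = (3×0.0314)² = 0.00890
δQ/Q = √(0.0340) = 0.184
Q = 10950, so δQ = 0.184 × 10950 = 2020.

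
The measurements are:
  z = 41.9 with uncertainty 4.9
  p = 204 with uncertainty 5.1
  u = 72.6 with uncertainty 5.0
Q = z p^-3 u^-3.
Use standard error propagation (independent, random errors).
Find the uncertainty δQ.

3.21e-12

Products/powers → add relative errors in quadrature, weighted by exponent:
  (1·δz/z)² = (1×0.117)² = 0.0137;  (-3·δp/p)² = (-3×0.0250)² = 0.00562;  (-3·δu/u)² = (-3×0.0689)² = 0.0427
δQ/Q = √(0.0620) = 0.249
Q = 1.29e-11, so δQ = 0.249 × 1.29e-11 = 3.21e-12.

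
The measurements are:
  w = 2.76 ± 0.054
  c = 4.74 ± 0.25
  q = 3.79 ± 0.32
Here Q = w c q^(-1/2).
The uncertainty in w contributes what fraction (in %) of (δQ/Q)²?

(δQ/Q)² = (1·δw/w)² + (1·δc/c)² + (−½·δq/q)²
  w term: (1×0.0196)² = 0.000383
  c term: (1×0.0527)² = 0.00278
  q term: (-0.5×0.0844)² = 0.00178
Total = 0.00495. Share from w = 0.000383/0.00495 = 0.0774.

7.74%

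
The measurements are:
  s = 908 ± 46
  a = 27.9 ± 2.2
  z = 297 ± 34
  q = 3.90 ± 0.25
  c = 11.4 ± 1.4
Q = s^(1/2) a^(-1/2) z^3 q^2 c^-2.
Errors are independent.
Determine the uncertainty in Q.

Each factor contributes (exponent × relative error)² to (δQ/Q)²:
  (½·δs/s)² = (0.5×0.0507)² = 0.000642;  (−½·δa/a)² = (-0.5×0.0789)² = 0.00155;  (3·δz/z)² = (3×0.114)² = 0.118;  (2·δq/q)² = (2×0.0641)² = 0.0164;  (-2·δc/c)² = (-2×0.123)² = 0.0603
δQ/Q = √(0.197) = 0.444
Q = 1.75e+07, so δQ = 0.444 × 1.75e+07 = 7.76e+06.

7.76e+06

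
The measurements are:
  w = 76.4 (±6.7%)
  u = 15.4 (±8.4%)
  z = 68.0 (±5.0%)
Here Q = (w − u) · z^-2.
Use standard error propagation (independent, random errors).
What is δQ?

0.00174

Let h = w − u = 61.0. δh = √(δw² + δu²) = √(26.2 + 1.67) = 5.28, so δh/h = 0.0866.
Q is then a monomial in h, z:
δQ/Q = √((δh/h)² + (-2·δz/z)²) = √(0.00749 + 0.0100) = 0.132
Q = 0.0132, so δQ = 0.132 × 0.0132 = 0.00174.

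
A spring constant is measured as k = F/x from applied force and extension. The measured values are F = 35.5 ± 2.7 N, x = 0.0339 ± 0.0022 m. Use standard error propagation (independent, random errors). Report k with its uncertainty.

1050 ± 105 N/m

Relative error in a monomial: (δk/k)² = Σ (nᵢ · δxᵢ/xᵢ)².
  (1·δF/F)² = (1×0.0761)² = 0.00578;  (-1·δx/x)² = (-1×0.0649)² = 0.00421
δk/k = √(0.01000) = 0.1000
k = 1050 N/m, so δk = 0.1000 × 1050 = 105 N/m.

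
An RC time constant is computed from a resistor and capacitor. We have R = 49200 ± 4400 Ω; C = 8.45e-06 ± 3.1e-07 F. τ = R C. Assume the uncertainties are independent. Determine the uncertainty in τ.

τ is a product of powers, so relative uncertainties combine in quadrature:
  (1·δR/R)² = (1×0.0894)² = 0.00800;  (1·δC/C)² = (1×0.0367)² = 0.00135
δτ/τ = √(0.00934) = 0.0967
τ = 0.416 s, so δτ = 0.0967 × 0.416 = 0.0402 s.

0.0402 s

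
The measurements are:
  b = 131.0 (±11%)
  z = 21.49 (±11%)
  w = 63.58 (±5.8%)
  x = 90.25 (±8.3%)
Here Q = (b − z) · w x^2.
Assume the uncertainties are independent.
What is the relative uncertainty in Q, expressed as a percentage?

Let u = b − z = 109.5. δu = √(δb² + δz²) = √(208 + 5.59) = 14.6, so δu/u = 0.133.
Q is then a monomial in u, w, x:
δQ/Q = √((δu/u)² + (1·δw/w)² + (2·δx/x)²) = √(0.0178 + 0.00336 + 0.0276) = 0.221

22.1%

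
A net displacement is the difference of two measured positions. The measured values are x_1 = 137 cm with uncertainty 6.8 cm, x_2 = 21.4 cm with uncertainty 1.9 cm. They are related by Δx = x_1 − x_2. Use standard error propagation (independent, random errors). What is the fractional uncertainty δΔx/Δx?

0.0611

Absolute uncertainties add in quadrature for a linear combination:
  (δx_1)² = 46.2;  (δx_2)² = 3.61
δΔx = √(49.8) = 7.06 cm
Δx = 116 cm, so δΔx/Δx = 7.06/116 = 0.0611.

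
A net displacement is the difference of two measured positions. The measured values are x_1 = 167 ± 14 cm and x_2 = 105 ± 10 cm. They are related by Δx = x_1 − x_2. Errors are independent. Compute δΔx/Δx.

Each term contributes (cᵢ δxᵢ)² to (δΔx)²:
  (δx_1)² = 196;  (δx_2)² = 100
δΔx = √(296) = 17.2 cm
Δx = 62.0 cm, so δΔx/Δx = 17.2/62.0 = 0.277.

0.277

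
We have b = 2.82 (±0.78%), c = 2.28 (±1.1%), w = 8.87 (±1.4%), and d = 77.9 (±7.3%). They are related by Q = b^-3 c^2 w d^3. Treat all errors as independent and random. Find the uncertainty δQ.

Each factor contributes (exponent × relative error)² to (δQ/Q)²:
  (-3·δb/b)² = (-3×0.00780)² = 0.000548;  (2·δc/c)² = (2×0.0110)² = 0.000484;  (1·δw/w)² = (1×0.0140)² = 0.000196;  (3·δd/d)² = (3×0.0730)² = 0.0480
δQ/Q = √(0.0492) = 0.222
Q = 9.72e+05, so δQ = 0.222 × 9.72e+05 = 2.16e+05.

2.16e+05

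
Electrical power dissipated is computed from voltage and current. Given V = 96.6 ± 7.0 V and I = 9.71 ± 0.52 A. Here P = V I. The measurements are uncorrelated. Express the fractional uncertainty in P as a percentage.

9.01%

Since P is a product/quotient, work with relative uncertainties:
  (1·δV/V)² = (1×0.0725)² = 0.00525;  (1·δI/I)² = (1×0.0536)² = 0.00287
δP/P = √(0.00812) = 0.0901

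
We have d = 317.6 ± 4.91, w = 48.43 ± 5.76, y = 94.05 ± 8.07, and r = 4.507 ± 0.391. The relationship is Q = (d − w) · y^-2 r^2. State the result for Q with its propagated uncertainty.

0.6181 ± 0.152

Let u = d − w = 269.2. δu = √(δd² + δw²) = √(24.1 + 33.2) = 7.57, so δu/u = 0.0281.
Q is then a monomial in u, y, r:
δQ/Q = √((δu/u)² + (-2·δy/y)² + (2·δr/r)²) = √(0.000791 + 0.0295 + 0.0301) = 0.246
Q = 0.6181, so δQ = 0.246 × 0.6181 = 0.152.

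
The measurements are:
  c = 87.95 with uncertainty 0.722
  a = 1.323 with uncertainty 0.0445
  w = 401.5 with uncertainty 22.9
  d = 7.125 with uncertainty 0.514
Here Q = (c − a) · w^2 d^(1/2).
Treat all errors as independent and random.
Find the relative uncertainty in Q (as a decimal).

Let u = c − a = 86.63. δu = √(δc² + δa²) = √(0.521 + 0.00198) = 0.723, so δu/u = 0.00835.
Q is then a monomial in u, w, d:
δQ/Q = √((δu/u)² + (2·δw/w)² + (½·δd/d)²) = √(6.97e-05 + 0.0130 + 0.00130) = 0.120

0.120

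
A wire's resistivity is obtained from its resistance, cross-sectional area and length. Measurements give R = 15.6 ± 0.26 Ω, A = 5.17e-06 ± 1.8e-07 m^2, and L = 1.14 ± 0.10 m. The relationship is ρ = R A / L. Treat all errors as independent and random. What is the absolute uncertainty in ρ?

6.78e-06 Ω·m

Relative error in a monomial: (δρ/ρ)² = Σ (nᵢ · δxᵢ/xᵢ)².
  (1·δR/R)² = (1×0.0167)² = 0.000278;  (1·δA/A)² = (1×0.0348)² = 0.00121;  (-1·δL/L)² = (-1×0.0877)² = 0.00769
δρ/ρ = √(0.00918) = 0.0958
ρ = 7.07e-05 Ω·m, so δρ = 0.0958 × 7.07e-05 = 6.78e-06 Ω·m.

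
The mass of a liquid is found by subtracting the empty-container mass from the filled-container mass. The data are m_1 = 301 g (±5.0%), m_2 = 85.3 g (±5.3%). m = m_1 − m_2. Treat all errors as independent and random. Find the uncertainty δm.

15.7 g

Absolute uncertainties add in quadrature for a linear combination:
  (δm_1)² = 227;  (δm_2)² = 20.4
δm = √(247) = 15.7 g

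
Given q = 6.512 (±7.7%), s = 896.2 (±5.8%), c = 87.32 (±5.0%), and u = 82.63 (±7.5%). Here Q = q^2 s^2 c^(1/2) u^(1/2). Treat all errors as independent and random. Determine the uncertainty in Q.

Relative error in a monomial: (δQ/Q)² = Σ (nᵢ · δxᵢ/xᵢ)².
  (2·δq/q)² = (2×0.0770)² = 0.0237;  (2·δs/s)² = (2×0.0580)² = 0.0135;  (½·δc/c)² = (0.5×0.0500)² = 0.000625;  (½·δu/u)² = (0.5×0.0750)² = 0.00141
δQ/Q = √(0.0392) = 0.198
Q = 2.893e+09, so δQ = 0.198 × 2.893e+09 = 5.73e+08.

5.73e+08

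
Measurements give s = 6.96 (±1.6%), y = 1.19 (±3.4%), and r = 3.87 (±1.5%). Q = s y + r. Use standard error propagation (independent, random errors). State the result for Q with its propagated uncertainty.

Let p = s·y = 8.28. δp/p = √((1·δs/s)² + (1·δy/y)²) = √(0.000256 + 0.00116) = 0.0376, so δp = 0.311.
Q = p + r: δQ = √(δp² + δr²) = √(0.0969 + 0.00337) = 0.317
Q = 12.2.

12.2 ± 0.317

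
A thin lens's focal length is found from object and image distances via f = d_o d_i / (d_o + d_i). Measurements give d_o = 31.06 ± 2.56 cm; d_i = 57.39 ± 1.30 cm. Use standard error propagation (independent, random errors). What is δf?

∂f/∂d_o = (d_i/(d_o+d_i))² = 0.421;  ∂f/∂d_i = (d_o/(d_o+d_i))² = 0.123
δf = √((∂f/∂d_o · δd_o)² + (∂f/∂d_i · δd_i)²) = √(1.16 + 0.0257) = 1.09 cm

1.09 cm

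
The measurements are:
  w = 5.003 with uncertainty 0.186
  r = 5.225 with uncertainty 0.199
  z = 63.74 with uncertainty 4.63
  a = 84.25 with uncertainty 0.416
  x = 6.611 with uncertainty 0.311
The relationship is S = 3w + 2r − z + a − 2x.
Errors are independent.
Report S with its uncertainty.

32.75 ± 4.74

Absolute uncertainties add in quadrature for a linear combination:
  (3·δw)² = 0.311;  (2·δr)² = 0.158;  (δz)² = 21.4;  (δa)² = 0.173;  (2·δx)² = 0.387
δS = √(22.5) = 4.74
S = 32.75.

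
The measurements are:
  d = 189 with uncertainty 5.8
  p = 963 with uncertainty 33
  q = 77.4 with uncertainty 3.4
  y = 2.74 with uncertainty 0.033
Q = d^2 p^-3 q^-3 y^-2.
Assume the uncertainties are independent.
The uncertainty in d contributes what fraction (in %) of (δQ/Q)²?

(δQ/Q)² = (2·δd/d)² + (-3·δp/p)² + (-3·δq/q)² + (-2·δy/y)²
  d term: (2×0.0307)² = 0.00377
  p term: (-3×0.0343)² = 0.0106
  q term: (-3×0.0439)² = 0.0174
  y term: (-2×0.0120)² = 0.000580
Total = 0.0323. Share from d = 0.00377/0.0323 = 0.117.

11.7%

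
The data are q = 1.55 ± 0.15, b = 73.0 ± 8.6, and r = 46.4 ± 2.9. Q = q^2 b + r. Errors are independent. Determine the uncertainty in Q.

39.8

Let p = q^2·b = 175. δp/p = √((2·δq/q)² + (1·δb/b)²) = √(0.0375 + 0.0139) = 0.227, so δp = 39.7.
Q = p + r: δQ = √(δp² + δr²) = √(1580 + 8.41) = 39.8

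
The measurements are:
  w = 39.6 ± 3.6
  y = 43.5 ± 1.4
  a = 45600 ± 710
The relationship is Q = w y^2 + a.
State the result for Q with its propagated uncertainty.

Let p = w·y^2 = 74900. δp/p = √((1·δw/w)² + (2·δy/y)²) = √(0.00826 + 0.00414) = 0.111, so δp = 8350.
Q = p + a: δQ = √(δp² + δa²) = √(6.97e+07 + 5.04e+05) = 8380
Q = 1.21e+05.

(1.21 ± 0.0838) × 10^5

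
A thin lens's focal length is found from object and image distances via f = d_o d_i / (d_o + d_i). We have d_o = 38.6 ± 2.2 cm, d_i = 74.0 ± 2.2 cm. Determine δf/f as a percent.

3.88%

∂f/∂d_o = (d_i/(d_o+d_i))² = 0.432;  ∂f/∂d_i = (d_o/(d_o+d_i))² = 0.118
δf = √((∂f/∂d_o · δd_o)² + (∂f/∂d_i · δd_i)²) = √(0.903 + 0.0668) = 0.985 cm
f = 25.4 cm, so δf/f = 0.985/25.4 = 0.0388.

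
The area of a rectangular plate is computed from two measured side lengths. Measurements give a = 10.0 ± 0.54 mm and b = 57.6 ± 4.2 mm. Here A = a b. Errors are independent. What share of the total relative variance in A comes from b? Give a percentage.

(δA/A)² = (1·δa/a)² + (1·δb/b)²
  a term: (1×0.0540)² = 0.00292
  b term: (1×0.0729)² = 0.00532
Total = 0.00823. Share from b = 0.00532/0.00823 = 0.646.

64.6%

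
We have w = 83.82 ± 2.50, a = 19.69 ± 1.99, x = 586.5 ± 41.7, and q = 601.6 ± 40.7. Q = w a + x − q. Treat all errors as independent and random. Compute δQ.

183

Let p = w·a = 1650. δp/p = √((1·δw/w)² + (1·δa/a)²) = √(0.000890 + 0.0102) = 0.105, so δp = 174.
Q = p + x − q: δQ = √(δp² + δx² + δq²) = √(30200 + 1740 + 1660) = 183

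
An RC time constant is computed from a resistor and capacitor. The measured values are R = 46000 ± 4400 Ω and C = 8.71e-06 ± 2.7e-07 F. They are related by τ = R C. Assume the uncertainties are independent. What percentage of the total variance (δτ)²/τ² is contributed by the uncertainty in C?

9.50%

(δτ/τ)² = (1·δR/R)² + (1·δC/C)²
  R term: (1×0.0957)² = 0.00915
  C term: (1×0.0310)² = 0.000961
Total = 0.0101. Share from C = 0.000961/0.0101 = 0.0950.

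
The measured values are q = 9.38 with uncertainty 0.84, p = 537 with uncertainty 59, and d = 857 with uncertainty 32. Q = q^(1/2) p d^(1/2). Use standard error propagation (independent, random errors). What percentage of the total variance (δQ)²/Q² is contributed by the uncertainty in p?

(δQ/Q)² = (½·δq/q)² + (1·δp/p)² + (½·δd/d)²
  q term: (0.5×0.0896)² = 0.00200
  p term: (1×0.110)² = 0.0121
  d term: (0.5×0.0373)² = 0.000349
Total = 0.0144. Share from p = 0.0121/0.0144 = 0.837.

83.7%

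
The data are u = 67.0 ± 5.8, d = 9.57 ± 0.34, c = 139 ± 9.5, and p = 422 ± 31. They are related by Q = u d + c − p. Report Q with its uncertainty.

Let w = u·d = 641. δw/w = √((1·δu/u)² + (1·δd/d)²) = √(0.00749 + 0.00126) = 0.0936, so δw = 60.0.
Q = w + c − p: δQ = √(δw² + δc² + δp²) = √(3600 + 90.2 + 961) = 68.2
Q = 358.

358 ± 68.2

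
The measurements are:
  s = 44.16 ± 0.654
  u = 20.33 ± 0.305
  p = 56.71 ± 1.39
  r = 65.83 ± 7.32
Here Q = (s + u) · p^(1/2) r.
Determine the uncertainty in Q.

3590

Let w = s + u = 64.49. δw = √(δs² + δu²) = √(0.428 + 0.0930) = 0.722, so δw/w = 0.0112.
Q is then a monomial in w, p, r:
δQ/Q = √((δw/w)² + (½·δp/p)² + (1·δr/r)²) = √(0.000125 + 0.000150 + 0.0124) = 0.112
Q = 31970, so δQ = 0.112 × 31970 = 3590.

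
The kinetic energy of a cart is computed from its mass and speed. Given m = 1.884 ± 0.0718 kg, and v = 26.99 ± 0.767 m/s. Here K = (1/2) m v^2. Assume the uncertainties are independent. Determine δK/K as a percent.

6.84%

Relative error in a monomial: (δK/K)² = Σ (nᵢ · δxᵢ/xᵢ)².
  (1·δm/m)² = (1×0.0381)² = 0.00145;  (2·δv/v)² = (2×0.0284)² = 0.00323
δK/K = √(0.00468) = 0.0684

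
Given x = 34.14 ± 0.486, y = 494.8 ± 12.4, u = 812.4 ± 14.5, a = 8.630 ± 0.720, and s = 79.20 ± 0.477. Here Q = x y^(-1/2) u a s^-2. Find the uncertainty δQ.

0.151

Each factor contributes (exponent × relative error)² to (δQ/Q)²:
  (1·δx/x)² = (1×0.0142)² = 0.000203;  (−½·δy/y)² = (-0.5×0.0251)² = 0.000157;  (1·δu/u)² = (1×0.0178)² = 0.000319;  (1·δa/a)² = (1×0.0834)² = 0.00696;  (-2·δs/s)² = (-2×0.00602)² = 0.000145
δQ/Q = √(0.00778) = 0.0882
Q = 1.715, so δQ = 0.0882 × 1.715 = 0.151.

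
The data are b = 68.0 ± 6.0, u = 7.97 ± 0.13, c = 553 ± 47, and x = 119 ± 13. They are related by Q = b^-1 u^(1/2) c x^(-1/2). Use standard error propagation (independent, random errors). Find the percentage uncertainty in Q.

Since Q is a product/quotient, work with relative uncertainties:
  (-1·δb/b)² = (-1×0.0882)² = 0.00779;  (½·δu/u)² = (0.5×0.0163)² = 6.65e-05;  (1·δc/c)² = (1×0.0850)² = 0.00722;  (−½·δx/x)² = (-0.5×0.109)² = 0.00298
δQ/Q = √(0.0181) = 0.134

13.4%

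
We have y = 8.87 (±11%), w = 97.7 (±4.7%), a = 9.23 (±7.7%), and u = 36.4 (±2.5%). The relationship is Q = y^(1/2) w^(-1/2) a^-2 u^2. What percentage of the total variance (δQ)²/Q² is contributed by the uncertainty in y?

10.2%

(δQ/Q)² = (½·δy/y)² + (−½·δw/w)² + (-2·δa/a)² + (2·δu/u)²
  y term: (0.5×0.110)² = 0.00302
  w term: (-0.5×0.0470)² = 0.000552
  a term: (-2×0.0770)² = 0.0237
  u term: (2×0.0250)² = 0.00250
Total = 0.0298. Share from y = 0.00302/0.0298 = 0.102.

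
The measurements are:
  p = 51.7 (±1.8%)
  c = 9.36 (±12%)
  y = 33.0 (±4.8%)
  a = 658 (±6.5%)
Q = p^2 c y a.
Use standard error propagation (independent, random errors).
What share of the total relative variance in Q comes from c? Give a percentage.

64.8%

(δQ/Q)² = (2·δp/p)² + (1·δc/c)² + (1·δy/y)² + (1·δa/a)²
  p term: (2×0.0180)² = 0.00130
  c term: (1×0.120)² = 0.0144
  y term: (1×0.0480)² = 0.00230
  a term: (1×0.0650)² = 0.00423
Total = 0.0222. Share from c = 0.0144/0.0222 = 0.648.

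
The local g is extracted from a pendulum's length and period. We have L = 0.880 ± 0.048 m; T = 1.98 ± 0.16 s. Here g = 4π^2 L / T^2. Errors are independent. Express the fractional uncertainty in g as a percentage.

Relative error in a monomial: (δg/g)² = Σ (nᵢ · δxᵢ/xᵢ)².
  (1·δL/L)² = (1×0.0545)² = 0.00298;  (-2·δT/T)² = (-2×0.0808)² = 0.0261
δg/g = √(0.0291) = 0.171

17.1%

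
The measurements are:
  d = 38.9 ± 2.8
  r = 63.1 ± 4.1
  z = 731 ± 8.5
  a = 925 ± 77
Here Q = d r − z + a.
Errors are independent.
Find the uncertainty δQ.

250

Let p = d·r = 2450. δp/p = √((1·δd/d)² + (1·δr/r)²) = √(0.00518 + 0.00422) = 0.0970, so δp = 238.
Q = p − z + a: δQ = √(δp² + δz² + δa²) = √(56700 + 72.2 + 5930) = 250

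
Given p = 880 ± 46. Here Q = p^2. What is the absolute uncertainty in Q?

Q is a product of powers, so relative uncertainties combine in quadrature:
  (2·δp/p)² = (2×0.0523)² = 0.0109
δQ/Q = √(0.0109) = 0.105
Q = 7.74e+05, so δQ = 0.105 × 7.74e+05 = 81000.

81000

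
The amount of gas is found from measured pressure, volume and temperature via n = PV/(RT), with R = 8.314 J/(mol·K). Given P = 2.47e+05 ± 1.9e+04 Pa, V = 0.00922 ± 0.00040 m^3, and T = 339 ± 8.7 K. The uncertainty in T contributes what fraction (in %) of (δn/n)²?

(δn/n)² = (1·δP/P)² + (1·δV/V)² + (-1·δT/T)²
  P term: (1×0.0769)² = 0.00592
  V term: (1×0.0434)² = 0.00188
  T term: (-1×0.0257)² = 0.000659
Total = 0.00846. Share from T = 0.000659/0.00846 = 0.0779.

7.79%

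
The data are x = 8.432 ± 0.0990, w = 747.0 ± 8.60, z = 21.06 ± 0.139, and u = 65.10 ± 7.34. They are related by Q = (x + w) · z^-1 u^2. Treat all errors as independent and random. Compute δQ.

34300

Let h = x + w = 755.4. δh = √(δx² + δw²) = √(0.00980 + 74.0) = 8.60, so δh/h = 0.0114.
Q is then a monomial in h, z, u:
δQ/Q = √((δh/h)² + (-1·δz/z)² + (2·δu/u)²) = √(0.000130 + 4.36e-05 + 0.0508) = 0.226
Q = 152000, so δQ = 0.226 × 152000 = 34300.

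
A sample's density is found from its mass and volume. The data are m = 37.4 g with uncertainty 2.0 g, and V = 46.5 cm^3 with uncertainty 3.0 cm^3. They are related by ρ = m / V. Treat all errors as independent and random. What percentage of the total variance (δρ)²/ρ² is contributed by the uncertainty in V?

59.3%

(δρ/ρ)² = (1·δm/m)² + (-1·δV/V)²
  m term: (1×0.0535)² = 0.00286
  V term: (-1×0.0645)² = 0.00416
Total = 0.00702. Share from V = 0.00416/0.00702 = 0.593.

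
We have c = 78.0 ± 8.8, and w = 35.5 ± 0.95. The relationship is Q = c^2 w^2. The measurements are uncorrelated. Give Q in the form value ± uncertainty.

Q is a product of powers, so relative uncertainties combine in quadrature:
  (2·δc/c)² = (2×0.113)² = 0.0509;  (2·δw/w)² = (2×0.0268)² = 0.00286
δQ/Q = √(0.0538) = 0.232
Q = 7.67e+06, so δQ = 0.232 × 7.67e+06 = 1.78e+06.

(7.67 ± 1.78) × 10^6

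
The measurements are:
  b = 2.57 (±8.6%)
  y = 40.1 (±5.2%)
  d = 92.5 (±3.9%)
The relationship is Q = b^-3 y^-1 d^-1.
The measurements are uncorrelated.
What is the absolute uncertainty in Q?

Relative error in a monomial: (δQ/Q)² = Σ (nᵢ · δxᵢ/xᵢ)².
  (-3·δb/b)² = (-3×0.0860)² = 0.0666;  (-1·δy/y)² = (-1×0.0520)² = 0.00270;  (-1·δd/d)² = (-1×0.0390)² = 0.00152
δQ/Q = √(0.0708) = 0.266
Q = 1.59e-05, so δQ = 0.266 × 1.59e-05 = 4.23e-06.

4.23e-06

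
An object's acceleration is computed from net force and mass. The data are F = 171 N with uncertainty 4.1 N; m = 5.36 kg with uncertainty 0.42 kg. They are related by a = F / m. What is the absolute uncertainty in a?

Since a is a product/quotient, work with relative uncertainties:
  (1·δF/F)² = (1×0.0240)² = 0.000575;  (-1·δm/m)² = (-1×0.0784)² = 0.00614
δa/a = √(0.00671) = 0.0819
a = 31.9 m/s^2, so δa = 0.0819 × 31.9 = 2.61 m/s^2.

2.61 m/s^2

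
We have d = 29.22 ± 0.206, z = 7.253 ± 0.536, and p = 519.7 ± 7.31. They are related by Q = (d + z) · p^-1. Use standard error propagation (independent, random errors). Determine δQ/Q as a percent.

2.11%

Let u = d + z = 36.47. δu = √(δd² + δz²) = √(0.0424 + 0.287) = 0.574, so δu/u = 0.0157.
Q is then a monomial in u, p:
δQ/Q = √((δu/u)² + (-1·δp/p)²) = √(0.000248 + 0.000198) = 0.0211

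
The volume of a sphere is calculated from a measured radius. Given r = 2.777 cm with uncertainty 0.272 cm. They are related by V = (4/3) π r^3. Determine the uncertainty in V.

V is a product of powers, so relative uncertainties combine in quadrature:
  (3·δr/r)² = (3×0.0979)² = 0.0863
δV/V = √(0.0863) = 0.294
V = 89.70 cm^3, so δV = 0.294 × 89.70 = 26.4 cm^3.

26.4 cm^3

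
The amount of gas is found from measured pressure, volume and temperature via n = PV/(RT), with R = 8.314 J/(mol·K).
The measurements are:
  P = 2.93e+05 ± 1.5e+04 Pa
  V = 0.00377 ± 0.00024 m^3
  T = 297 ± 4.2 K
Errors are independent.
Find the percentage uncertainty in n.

For a monomial n ∝ P, V, T^-1, fractional errors add in quadrature:
  (1·δP/P)² = (1×0.0512)² = 0.00262;  (1·δV/V)² = (1×0.0637)² = 0.00405;  (-1·δT/T)² = (-1×0.0141)² = 0.000200
δn/n = √(0.00687) = 0.0829

8.29%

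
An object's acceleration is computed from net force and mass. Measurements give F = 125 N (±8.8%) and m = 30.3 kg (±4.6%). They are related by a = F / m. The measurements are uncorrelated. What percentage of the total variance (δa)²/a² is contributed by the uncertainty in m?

(δa/a)² = (1·δF/F)² + (-1·δm/m)²
  F term: (1×0.0880)² = 0.00774
  m term: (-1×0.0460)² = 0.00212
Total = 0.00986. Share from m = 0.00212/0.00986 = 0.215.

21.5%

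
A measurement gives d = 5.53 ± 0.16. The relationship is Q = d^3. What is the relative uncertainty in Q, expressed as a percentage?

Each factor contributes (exponent × relative error)² to (δQ/Q)²:
  (3·δd/d)² = (3×0.0289)² = 0.00753
δQ/Q = √(0.00753) = 0.0868

8.68%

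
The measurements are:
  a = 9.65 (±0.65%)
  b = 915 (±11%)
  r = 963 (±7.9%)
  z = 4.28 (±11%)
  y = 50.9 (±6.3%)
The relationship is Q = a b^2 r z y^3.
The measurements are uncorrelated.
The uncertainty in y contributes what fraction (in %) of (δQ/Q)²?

34.8%

(δQ/Q)² = (1·δa/a)² + (2·δb/b)² + (1·δr/r)² + (1·δz/z)² + (3·δy/y)²
  a term: (1×0.00650)² = 4.22e-05
  b term: (2×0.110)² = 0.0484
  r term: (1×0.0790)² = 0.00624
  z term: (1×0.110)² = 0.0121
  y term: (3×0.0630)² = 0.0357
Total = 0.103. Share from y = 0.0357/0.103 = 0.348.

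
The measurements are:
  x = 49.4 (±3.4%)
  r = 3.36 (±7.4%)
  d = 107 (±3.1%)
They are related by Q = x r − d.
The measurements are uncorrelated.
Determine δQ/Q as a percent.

23.6%

Let p = x·r = 166. δp/p = √((1·δx/x)² + (1·δr/r)²) = √(0.00116 + 0.00548) = 0.0814, so δp = 13.5.
Q = p − d: δQ = √(δp² + δd²) = √(183 + 11.0) = 13.9
Q = 59.0, so δQ/Q = 13.9/59.0 = 0.236.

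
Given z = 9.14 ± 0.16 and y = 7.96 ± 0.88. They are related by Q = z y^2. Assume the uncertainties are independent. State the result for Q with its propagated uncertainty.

Relative error in a monomial: (δQ/Q)² = Σ (nᵢ · δxᵢ/xᵢ)².
  (1·δz/z)² = (1×0.0175)² = 0.000306;  (2·δy/y)² = (2×0.111)² = 0.0489
δQ/Q = √(0.0492) = 0.222
Q = 579, so δQ = 0.222 × 579 = 128.

579 ± 128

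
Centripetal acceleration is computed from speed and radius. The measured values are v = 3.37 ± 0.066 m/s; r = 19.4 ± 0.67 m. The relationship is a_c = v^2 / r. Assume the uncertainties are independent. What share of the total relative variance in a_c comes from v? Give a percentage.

56.3%

(δa_c/a_c)² = (2·δv/v)² + (-1·δr/r)²
  v term: (2×0.0196)² = 0.00153
  r term: (-1×0.0345)² = 0.00119
Total = 0.00273. Share from v = 0.00153/0.00273 = 0.563.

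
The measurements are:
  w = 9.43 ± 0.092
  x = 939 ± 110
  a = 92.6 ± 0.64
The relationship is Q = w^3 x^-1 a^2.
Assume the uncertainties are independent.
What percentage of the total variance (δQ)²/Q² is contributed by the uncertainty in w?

(δQ/Q)² = (3·δw/w)² + (-1·δx/x)² + (2·δa/a)²
  w term: (3×0.00976)² = 0.000857
  x term: (-1×0.117)² = 0.0137
  a term: (2×0.00691)² = 0.000191
Total = 0.0148. Share from w = 0.000857/0.0148 = 0.0580.

5.80%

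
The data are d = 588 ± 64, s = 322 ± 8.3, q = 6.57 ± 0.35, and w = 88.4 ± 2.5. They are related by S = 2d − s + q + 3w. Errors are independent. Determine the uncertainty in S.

S is a linear combination, so absolute uncertainties add in quadrature:
  (2·δd)² = 16400;  (δs)² = 68.9;  (δq)² = 0.122;  (3·δw)² = 56.2
δS = √(16500) = 128

128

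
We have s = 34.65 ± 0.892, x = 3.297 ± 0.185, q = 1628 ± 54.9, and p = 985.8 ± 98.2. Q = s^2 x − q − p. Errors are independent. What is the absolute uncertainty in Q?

322

Let w = s^2·x = 3958. δw/w = √((2·δs/s)² + (1·δx/x)²) = √(0.00265 + 0.00315) = 0.0762, so δw = 301.
Q = w − q − p: δQ = √(δw² + δq² + δp²) = √(90900 + 3010 + 9640) = 322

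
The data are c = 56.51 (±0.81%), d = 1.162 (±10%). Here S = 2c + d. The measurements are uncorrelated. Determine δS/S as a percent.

Each term contributes (cᵢ δxᵢ)² to (δS)²:
  (2·δc)² = 0.838;  (δd)² = 0.0135
δS = √(0.852) = 0.923
S = 114.2, so δS/S = 0.923/114.2 = 0.00808.

0.808%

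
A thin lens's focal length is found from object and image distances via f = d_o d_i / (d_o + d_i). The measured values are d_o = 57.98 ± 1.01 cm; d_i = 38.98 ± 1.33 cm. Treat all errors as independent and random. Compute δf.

∂f/∂d_o = (d_i/(d_o+d_i))² = 0.162;  ∂f/∂d_i = (d_o/(d_o+d_i))² = 0.358
δf = √((∂f/∂d_o · δd_o)² + (∂f/∂d_i · δd_i)²) = √(0.0266 + 0.226) = 0.503 cm

0.503 cm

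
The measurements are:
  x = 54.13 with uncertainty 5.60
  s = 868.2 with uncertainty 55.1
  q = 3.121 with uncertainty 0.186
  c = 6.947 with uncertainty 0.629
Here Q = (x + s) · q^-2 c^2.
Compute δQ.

Let u = x + s = 922.3. δu = √(δx² + δs²) = √(31.4 + 3040) = 55.4, so δu/u = 0.0600.
Q is then a monomial in u, q, c:
δQ/Q = √((δu/u)² + (-2·δq/q)² + (2·δc/c)²) = √(0.00361 + 0.0142 + 0.0328) = 0.225
Q = 4570, so δQ = 0.225 × 4570 = 1030.

1030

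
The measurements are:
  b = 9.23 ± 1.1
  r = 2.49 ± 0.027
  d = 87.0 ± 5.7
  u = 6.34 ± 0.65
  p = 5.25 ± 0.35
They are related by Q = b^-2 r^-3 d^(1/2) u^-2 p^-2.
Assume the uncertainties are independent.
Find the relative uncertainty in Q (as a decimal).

0.345

For a monomial Q ∝ b^-2, r^-3, d^(1/2), u^-2, p^-2, fractional errors add in quadrature:
  (-2·δb/b)² = (-2×0.119)² = 0.0568;  (-3·δr/r)² = (-3×0.0108)² = 0.00106;  (½·δd/d)² = (0.5×0.0655)² = 0.00107;  (-2·δu/u)² = (-2×0.103)² = 0.0420;  (-2·δp/p)² = (-2×0.0667)² = 0.0178
δQ/Q = √(0.119) = 0.345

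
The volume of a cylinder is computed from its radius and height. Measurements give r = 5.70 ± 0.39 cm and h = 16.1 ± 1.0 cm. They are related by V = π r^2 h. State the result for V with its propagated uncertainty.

Products/powers → add relative errors in quadrature, weighted by exponent:
  (2·δr/r)² = (2×0.0684)² = 0.0187;  (1·δh/h)² = (1×0.0621)² = 0.00386
δV/V = √(0.0226) = 0.150
V = 1640 cm^3, so δV = 0.150 × 1640 = 247 cm^3.

1640 ± 247 cm^3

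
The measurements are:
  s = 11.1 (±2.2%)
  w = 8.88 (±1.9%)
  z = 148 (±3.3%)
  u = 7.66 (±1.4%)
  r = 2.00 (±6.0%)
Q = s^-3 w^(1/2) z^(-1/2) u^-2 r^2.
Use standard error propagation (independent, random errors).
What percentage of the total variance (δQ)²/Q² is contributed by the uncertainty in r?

(δQ/Q)² = (-3·δs/s)² + (½·δw/w)² + (−½·δz/z)² + (-2·δu/u)² + (2·δr/r)²
  s term: (-3×0.0220)² = 0.00436
  w term: (0.5×0.0190)² = 9.02e-05
  z term: (-0.5×0.0330)² = 0.000272
  u term: (-2×0.0140)² = 0.000784
  r term: (2×0.0600)² = 0.0144
Total = 0.0199. Share from r = 0.0144/0.0199 = 0.724.

72.4%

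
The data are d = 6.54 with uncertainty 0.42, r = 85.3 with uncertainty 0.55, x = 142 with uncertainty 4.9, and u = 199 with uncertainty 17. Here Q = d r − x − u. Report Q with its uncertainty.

Let p = d·r = 558. δp/p = √((1·δd/d)² + (1·δr/r)²) = √(0.00412 + 4.16e-05) = 0.0645, so δp = 36.0.
Q = p − x − u: δQ = √(δp² + δx² + δu²) = √(1300 + 24.0 + 289) = 40.1
Q = 217.

217 ± 40.1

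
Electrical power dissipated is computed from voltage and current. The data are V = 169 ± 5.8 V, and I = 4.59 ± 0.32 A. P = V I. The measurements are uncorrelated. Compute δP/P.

For a monomial P ∝ V, I, fractional errors add in quadrature:
  (1·δV/V)² = (1×0.0343)² = 0.00118;  (1·δI/I)² = (1×0.0697)² = 0.00486
δP/P = √(0.00604) = 0.0777

0.0777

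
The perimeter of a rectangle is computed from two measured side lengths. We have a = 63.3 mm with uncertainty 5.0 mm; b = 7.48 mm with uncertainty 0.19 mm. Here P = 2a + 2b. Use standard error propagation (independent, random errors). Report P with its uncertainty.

142 ± 10.0 mm

P is a linear combination, so absolute uncertainties add in quadrature:
  (2·δa)² = 100;  (2·δb)² = 0.144
δP = √(100) = 10.0 mm
P = 142 mm.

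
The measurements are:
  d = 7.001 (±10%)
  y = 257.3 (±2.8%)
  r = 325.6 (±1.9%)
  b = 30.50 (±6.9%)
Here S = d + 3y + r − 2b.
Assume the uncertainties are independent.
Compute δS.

Each term contributes (cᵢ δxᵢ)² to (δS)²:
  (δd)² = 0.490;  (3·δy)² = 467;  (δr)² = 38.3;  (2·δb)² = 17.7
δS = √(524) = 22.9

22.9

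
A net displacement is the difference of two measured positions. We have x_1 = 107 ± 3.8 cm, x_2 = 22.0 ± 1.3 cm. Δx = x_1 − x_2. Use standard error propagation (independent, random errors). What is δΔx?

4.02 cm

Sums and differences: (δΔx)² = Σ (cᵢ δxᵢ)².
  (δx_1)² = 14.4;  (δx_2)² = 1.69
δΔx = √(16.1) = 4.02 cm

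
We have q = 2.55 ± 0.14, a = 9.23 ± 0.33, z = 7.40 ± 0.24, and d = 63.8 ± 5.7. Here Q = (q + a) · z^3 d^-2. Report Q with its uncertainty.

1.17 ± 0.241

Let u = q + a = 11.8. δu = √(δq² + δa²) = √(0.0196 + 0.109) = 0.358, so δu/u = 0.0304.
Q is then a monomial in u, z, d:
δQ/Q = √((δu/u)² + (3·δz/z)² + (-2·δd/d)²) = √(0.000926 + 0.00947 + 0.0319) = 0.206
Q = 1.17, so δQ = 0.206 × 1.17 = 0.241.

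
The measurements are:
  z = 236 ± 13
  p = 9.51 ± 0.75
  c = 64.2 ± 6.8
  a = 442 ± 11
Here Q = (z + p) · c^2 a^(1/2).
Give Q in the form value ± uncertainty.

Let u = z + p = 246. δu = √(δz² + δp²) = √(169 + 0.562) = 13.0, so δu/u = 0.0530.
Q is then a monomial in u, c, a:
δQ/Q = √((δu/u)² + (2·δc/c)² + (½·δa/a)²) = √(0.00281 + 0.0449 + 0.000155) = 0.219
Q = 2.13e+07, so δQ = 0.219 × 2.13e+07 = 4.65e+06.

(2.13 ± 0.465) × 10^7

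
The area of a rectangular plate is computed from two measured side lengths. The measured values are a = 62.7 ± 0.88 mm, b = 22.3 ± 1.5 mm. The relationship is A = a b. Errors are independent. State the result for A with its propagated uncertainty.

1400 ± 96.1 mm^2

For a monomial A ∝ a, b, fractional errors add in quadrature:
  (1·δa/a)² = (1×0.0140)² = 0.000197;  (1·δb/b)² = (1×0.0673)² = 0.00452
δA/A = √(0.00472) = 0.0687
A = 1400 mm^2, so δA = 0.0687 × 1400 = 96.1 mm^2.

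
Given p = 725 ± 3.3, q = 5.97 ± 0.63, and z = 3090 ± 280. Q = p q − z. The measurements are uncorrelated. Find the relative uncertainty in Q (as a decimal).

0.433

Let w = p·q = 4330. δw/w = √((1·δp/p)² + (1·δq/q)²) = √(2.07e-05 + 0.0111) = 0.106, so δw = 457.
Q = w − z: δQ = √(δw² + δz²) = √(2.09e+05 + 78400) = 536
Q = 1240, so δQ/Q = 536/1240 = 0.433.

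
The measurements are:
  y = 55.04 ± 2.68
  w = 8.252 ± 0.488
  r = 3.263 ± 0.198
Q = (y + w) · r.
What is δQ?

Let u = y + w = 63.29. δu = √(δy² + δw²) = √(7.18 + 0.238) = 2.72, so δu/u = 0.0430.
Q is then a monomial in u, r:
δQ/Q = √((δu/u)² + (1·δr/r)²) = √(0.00185 + 0.00368) = 0.0744
Q = 206.5, so δQ = 0.0744 × 206.5 = 15.4.

15.4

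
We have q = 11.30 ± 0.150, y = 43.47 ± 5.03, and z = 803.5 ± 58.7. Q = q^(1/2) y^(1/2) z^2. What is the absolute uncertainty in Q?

Since Q is a product/quotient, work with relative uncertainties:
  (½·δq/q)² = (0.5×0.0133)² = 4.41e-05;  (½·δy/y)² = (0.5×0.116)² = 0.00335;  (2·δz/z)² = (2×0.0731)² = 0.0213
δQ/Q = √(0.0247) = 0.157
Q = 1.431e+07, so δQ = 0.157 × 1.431e+07 = 2.25e+06.

2.25e+06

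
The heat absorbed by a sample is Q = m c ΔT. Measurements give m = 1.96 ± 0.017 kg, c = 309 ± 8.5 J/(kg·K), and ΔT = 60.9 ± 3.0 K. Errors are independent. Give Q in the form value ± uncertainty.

36900 ± 2110 J

Each factor contributes (exponent × relative error)² to (δQ/Q)²:
  (1·δm/m)² = (1×0.00867)² = 7.52e-05;  (1·δc/c)² = (1×0.0275)² = 0.000757;  (1·δΔT/ΔT)² = (1×0.0493)² = 0.00243
δQ/Q = √(0.00326) = 0.0571
Q = 36900 J, so δQ = 0.0571 × 36900 = 2110 J.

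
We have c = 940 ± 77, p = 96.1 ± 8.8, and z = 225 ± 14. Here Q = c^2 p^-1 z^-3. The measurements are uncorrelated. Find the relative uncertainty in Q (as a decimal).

For a monomial Q ∝ c^2, p^-1, z^-3, fractional errors add in quadrature:
  (2·δc/c)² = (2×0.0819)² = 0.0268;  (-1·δp/p)² = (-1×0.0916)² = 0.00839;  (-3·δz/z)² = (-3×0.0622)² = 0.0348
δQ/Q = √(0.0701) = 0.265

0.265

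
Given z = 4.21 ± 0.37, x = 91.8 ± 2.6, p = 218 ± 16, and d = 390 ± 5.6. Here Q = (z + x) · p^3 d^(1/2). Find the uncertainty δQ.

4.36e+09

Let u = z + x = 96.0. δu = √(δz² + δx²) = √(0.137 + 6.76) = 2.63, so δu/u = 0.0274.
Q is then a monomial in u, p, d:
δQ/Q = √((δu/u)² + (3·δp/p)² + (½·δd/d)²) = √(0.000748 + 0.0485 + 5.15e-05) = 0.222
Q = 1.96e+10, so δQ = 0.222 × 1.96e+10 = 4.36e+09.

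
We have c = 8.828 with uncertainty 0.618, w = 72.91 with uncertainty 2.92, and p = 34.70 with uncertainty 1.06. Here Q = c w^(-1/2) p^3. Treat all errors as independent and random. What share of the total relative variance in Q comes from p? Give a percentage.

61.3%

(δQ/Q)² = (1·δc/c)² + (−½·δw/w)² + (3·δp/p)²
  c term: (1×0.0700)² = 0.00490
  w term: (-0.5×0.0400)² = 0.000401
  p term: (3×0.0305)² = 0.00840
Total = 0.0137. Share from p = 0.00840/0.0137 = 0.613.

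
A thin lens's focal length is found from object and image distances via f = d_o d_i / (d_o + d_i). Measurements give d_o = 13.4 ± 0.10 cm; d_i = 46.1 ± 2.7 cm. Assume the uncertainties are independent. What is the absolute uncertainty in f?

0.150 cm

∂f/∂d_o = (d_i/(d_o+d_i))² = 0.600;  ∂f/∂d_i = (d_o/(d_o+d_i))² = 0.0507
δf = √((∂f/∂d_o · δd_o)² + (∂f/∂d_i · δd_i)²) = √(0.00360 + 0.0188) = 0.150 cm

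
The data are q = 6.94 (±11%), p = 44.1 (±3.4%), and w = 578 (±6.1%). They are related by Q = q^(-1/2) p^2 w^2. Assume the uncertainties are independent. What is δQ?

Products/powers → add relative errors in quadrature, weighted by exponent:
  (−½·δq/q)² = (-0.5×0.110)² = 0.00302;  (2·δp/p)² = (2×0.0340)² = 0.00462;  (2·δw/w)² = (2×0.0610)² = 0.0149
δQ/Q = √(0.0225) = 0.150
Q = 2.47e+08, so δQ = 0.150 × 2.47e+08 = 3.7e+07.

3.7e+07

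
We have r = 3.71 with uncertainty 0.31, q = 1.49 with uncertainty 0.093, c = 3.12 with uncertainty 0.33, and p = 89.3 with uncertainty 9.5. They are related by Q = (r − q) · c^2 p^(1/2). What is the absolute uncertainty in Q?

53.6

Let u = r − q = 2.22. δu = √(δr² + δq²) = √(0.0961 + 0.00865) = 0.324, so δu/u = 0.146.
Q is then a monomial in u, c, p:
δQ/Q = √((δu/u)² + (2·δc/c)² + (½·δp/p)²) = √(0.0213 + 0.0447 + 0.00283) = 0.262
Q = 204, so δQ = 0.262 × 204 = 53.6.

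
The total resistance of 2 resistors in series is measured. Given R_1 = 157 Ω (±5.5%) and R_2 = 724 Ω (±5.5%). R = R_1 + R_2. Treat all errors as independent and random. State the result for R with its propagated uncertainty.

Absolute uncertainties add in quadrature for a linear combination:
  (δR_1)² = 74.6;  (δR_2)² = 1590
δR = √(1660) = 40.7 Ω
R = 881 Ω.

881 ± 40.7 Ω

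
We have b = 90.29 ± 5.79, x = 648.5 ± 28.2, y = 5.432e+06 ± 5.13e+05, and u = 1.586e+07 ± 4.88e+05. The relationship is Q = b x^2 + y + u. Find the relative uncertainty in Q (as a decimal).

Let p = b·x^2 = 3.797e+07. δp/p = √((1·δb/b)² + (2·δx/x)²) = √(0.00411 + 0.00756) = 0.108, so δp = 4.1e+06.
Q = p + y + u: δQ = √(δp² + δy² + δu²) = √(1.68e+13 + 2.63e+11 + 2.38e+11) = 4.16e+06
Q = 5.926e+07, so δQ/Q = 4.16e+06/5.926e+07 = 0.0703.

0.0703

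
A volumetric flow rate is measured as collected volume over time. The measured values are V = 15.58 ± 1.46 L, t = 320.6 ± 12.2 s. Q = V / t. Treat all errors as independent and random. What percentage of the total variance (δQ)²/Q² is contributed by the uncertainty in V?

85.8%

(δQ/Q)² = (1·δV/V)² + (-1·δt/t)²
  V term: (1×0.0937)² = 0.00878
  t term: (-1×0.0381)² = 0.00145
Total = 0.0102. Share from V = 0.00878/0.0102 = 0.858.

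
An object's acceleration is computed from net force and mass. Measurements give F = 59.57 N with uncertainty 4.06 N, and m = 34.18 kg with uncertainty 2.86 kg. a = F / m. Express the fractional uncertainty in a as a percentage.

Products/powers → add relative errors in quadrature, weighted by exponent:
  (1·δF/F)² = (1×0.0682)² = 0.00465;  (-1·δm/m)² = (-1×0.0837)² = 0.00700
δa/a = √(0.0116) = 0.108

10.8%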